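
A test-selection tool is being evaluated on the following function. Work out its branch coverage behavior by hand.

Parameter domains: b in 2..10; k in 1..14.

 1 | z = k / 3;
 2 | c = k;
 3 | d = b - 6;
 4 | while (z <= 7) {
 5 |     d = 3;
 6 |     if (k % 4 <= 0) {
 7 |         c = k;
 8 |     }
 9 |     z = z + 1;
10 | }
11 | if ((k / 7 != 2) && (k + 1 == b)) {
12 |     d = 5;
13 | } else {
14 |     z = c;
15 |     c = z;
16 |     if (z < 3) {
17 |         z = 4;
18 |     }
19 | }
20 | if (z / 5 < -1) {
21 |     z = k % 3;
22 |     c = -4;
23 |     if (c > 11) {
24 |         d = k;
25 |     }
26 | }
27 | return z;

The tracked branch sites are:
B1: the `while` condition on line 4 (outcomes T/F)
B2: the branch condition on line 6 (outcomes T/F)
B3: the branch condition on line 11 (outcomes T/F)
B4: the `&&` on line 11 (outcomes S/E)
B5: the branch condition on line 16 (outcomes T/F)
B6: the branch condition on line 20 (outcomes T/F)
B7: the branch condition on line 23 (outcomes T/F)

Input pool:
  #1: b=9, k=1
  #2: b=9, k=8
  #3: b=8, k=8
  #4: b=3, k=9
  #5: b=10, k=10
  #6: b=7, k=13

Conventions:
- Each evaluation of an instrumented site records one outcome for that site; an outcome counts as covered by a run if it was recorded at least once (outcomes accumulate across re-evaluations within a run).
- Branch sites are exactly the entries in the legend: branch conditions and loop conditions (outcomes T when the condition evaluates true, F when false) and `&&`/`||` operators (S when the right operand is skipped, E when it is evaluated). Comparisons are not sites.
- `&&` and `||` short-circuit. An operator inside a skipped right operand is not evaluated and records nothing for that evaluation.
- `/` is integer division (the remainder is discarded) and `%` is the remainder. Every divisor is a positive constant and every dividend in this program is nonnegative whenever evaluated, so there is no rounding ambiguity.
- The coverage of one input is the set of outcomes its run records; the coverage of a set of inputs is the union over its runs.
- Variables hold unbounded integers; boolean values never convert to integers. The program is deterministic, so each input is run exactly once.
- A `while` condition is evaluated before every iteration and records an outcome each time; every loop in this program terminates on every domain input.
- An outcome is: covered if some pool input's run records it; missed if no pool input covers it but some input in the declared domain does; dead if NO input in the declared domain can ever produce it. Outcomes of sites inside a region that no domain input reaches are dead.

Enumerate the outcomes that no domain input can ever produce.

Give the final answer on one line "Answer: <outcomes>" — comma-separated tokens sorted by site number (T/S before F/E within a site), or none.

exhaustive pass over the 126-input domain:
  B6=T: never recorded by any domain input -> dead
  B7=T: never recorded by any domain input -> dead
  B7=F: never recorded by any domain input -> dead
  reachable outcomes have witnesses, e.g. B1=T (e.g. b=2, k=1), B1=F (e.g. b=2, k=1), B2=T (e.g. b=2, k=4), B2=F (e.g. b=2, k=1)

Answer: B6=T, B7=T, B7=F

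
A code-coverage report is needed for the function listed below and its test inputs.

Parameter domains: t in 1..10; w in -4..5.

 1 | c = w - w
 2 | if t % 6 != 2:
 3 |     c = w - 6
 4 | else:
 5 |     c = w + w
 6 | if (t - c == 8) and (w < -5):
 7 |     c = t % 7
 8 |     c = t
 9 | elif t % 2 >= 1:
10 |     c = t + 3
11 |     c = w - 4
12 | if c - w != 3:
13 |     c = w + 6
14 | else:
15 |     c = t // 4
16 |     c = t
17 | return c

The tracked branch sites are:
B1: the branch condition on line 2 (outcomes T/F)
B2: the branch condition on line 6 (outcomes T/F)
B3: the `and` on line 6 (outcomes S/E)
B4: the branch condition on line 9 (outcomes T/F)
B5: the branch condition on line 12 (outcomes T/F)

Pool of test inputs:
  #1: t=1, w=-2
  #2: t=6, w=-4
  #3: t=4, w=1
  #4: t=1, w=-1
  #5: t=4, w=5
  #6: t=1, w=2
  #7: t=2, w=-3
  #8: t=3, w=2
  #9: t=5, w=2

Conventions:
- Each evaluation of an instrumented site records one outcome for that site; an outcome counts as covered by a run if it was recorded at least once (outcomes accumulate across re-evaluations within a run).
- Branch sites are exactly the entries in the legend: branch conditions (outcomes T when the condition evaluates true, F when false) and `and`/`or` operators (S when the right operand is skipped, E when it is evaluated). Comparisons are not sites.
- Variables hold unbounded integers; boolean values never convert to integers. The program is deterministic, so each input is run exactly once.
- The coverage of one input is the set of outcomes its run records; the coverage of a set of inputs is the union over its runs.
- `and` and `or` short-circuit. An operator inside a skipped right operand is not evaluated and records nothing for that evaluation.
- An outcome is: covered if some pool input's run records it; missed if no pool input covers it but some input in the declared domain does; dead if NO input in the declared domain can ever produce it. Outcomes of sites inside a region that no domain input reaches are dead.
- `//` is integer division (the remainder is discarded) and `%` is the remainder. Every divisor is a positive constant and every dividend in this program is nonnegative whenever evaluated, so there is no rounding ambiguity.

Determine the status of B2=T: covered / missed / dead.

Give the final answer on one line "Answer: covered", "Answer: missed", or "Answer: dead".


no pool input records B2=T
checking all 100 inputs in the declared domain: B2=T is never recorded -> dead
Answer: dead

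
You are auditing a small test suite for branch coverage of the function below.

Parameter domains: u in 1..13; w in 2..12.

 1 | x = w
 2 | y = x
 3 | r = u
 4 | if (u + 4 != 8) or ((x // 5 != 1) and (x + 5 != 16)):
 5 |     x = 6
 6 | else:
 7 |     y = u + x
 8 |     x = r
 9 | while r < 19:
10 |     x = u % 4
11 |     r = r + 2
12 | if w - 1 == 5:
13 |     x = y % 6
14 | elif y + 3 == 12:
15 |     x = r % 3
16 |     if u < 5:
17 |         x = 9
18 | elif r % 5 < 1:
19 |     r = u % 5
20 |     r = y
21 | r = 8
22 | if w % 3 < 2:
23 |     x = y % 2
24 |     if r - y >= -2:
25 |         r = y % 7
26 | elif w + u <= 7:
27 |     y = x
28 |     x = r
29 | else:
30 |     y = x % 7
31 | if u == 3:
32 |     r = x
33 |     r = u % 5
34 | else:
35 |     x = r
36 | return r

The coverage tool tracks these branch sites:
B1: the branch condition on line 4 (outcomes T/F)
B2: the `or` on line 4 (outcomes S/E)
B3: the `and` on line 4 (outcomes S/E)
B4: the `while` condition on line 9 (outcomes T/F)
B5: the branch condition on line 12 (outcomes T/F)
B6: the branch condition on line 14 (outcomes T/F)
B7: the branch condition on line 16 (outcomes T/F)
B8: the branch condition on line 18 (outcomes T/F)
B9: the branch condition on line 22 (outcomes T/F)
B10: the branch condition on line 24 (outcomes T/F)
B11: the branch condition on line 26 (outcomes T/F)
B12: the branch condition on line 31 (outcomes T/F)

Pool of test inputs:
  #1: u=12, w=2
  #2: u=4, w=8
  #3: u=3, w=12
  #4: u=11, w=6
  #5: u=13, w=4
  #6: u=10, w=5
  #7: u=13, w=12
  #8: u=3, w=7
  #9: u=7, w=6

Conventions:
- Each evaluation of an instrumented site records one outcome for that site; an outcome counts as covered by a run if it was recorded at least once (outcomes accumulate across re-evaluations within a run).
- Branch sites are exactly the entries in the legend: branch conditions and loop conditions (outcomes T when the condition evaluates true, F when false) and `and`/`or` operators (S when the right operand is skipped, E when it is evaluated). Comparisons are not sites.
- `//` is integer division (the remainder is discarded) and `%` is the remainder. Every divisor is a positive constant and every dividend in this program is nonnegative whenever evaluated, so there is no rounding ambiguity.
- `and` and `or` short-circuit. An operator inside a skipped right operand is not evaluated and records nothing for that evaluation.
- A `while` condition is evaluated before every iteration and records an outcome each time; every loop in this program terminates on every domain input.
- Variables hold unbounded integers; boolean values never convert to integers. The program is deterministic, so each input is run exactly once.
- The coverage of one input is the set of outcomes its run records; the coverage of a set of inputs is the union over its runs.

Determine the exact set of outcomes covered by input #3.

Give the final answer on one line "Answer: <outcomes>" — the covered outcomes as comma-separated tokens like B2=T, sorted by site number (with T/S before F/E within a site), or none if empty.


Event log for input #3 (u=3, w=12):
  B2->S, B1->T, B4->T, B4->T, B4->T, B4->T, B4->T, B4->T, B4->T, B4->T
  B4->F, B5->F, B6->F, B8->F, B9->T, B10->F, B12->T
collecting distinct outcomes: B1=T, B2=S, B4=T, B4=F, B5=F, B6=F, B8=F, B9=T, B10=F, B12=T
Answer: B1=T, B2=S, B4=T, B4=F, B5=F, B6=F, B8=F, B9=T, B10=F, B12=T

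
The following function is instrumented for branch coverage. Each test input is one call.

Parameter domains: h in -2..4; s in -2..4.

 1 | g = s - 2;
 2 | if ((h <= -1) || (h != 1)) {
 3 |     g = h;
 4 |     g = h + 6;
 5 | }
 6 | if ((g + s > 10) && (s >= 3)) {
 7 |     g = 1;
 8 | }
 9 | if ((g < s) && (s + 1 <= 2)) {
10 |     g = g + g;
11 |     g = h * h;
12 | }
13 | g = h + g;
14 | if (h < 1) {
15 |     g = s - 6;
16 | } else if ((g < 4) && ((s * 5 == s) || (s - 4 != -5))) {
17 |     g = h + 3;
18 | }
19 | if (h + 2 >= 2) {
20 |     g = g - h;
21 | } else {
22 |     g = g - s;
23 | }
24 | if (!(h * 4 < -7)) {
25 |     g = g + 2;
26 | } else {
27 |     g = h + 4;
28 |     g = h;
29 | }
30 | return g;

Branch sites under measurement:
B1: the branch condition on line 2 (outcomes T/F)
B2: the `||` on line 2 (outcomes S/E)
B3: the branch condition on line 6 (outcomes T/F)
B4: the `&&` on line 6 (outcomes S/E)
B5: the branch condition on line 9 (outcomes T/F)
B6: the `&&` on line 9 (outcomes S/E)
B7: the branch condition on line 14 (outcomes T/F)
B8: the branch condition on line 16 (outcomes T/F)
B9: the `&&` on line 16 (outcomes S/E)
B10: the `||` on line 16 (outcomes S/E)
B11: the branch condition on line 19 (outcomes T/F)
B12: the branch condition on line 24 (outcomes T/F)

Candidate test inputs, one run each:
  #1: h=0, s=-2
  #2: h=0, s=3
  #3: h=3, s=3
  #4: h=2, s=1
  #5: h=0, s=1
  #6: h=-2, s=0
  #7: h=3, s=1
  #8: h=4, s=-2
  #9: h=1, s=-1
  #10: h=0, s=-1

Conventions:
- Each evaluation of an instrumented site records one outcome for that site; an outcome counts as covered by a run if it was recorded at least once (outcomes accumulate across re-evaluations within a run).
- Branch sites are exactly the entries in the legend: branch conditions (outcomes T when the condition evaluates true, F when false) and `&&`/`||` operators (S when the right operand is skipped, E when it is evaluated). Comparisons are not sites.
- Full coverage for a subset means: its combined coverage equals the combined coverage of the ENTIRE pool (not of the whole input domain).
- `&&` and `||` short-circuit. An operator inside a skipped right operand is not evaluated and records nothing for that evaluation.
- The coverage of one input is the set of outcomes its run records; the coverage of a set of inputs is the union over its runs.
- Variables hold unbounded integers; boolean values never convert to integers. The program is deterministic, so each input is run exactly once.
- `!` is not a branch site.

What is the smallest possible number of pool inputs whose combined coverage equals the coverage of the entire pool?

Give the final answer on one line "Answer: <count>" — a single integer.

#1 (h=0, s=-2) -> B2->E, B1->T, B4->S, B3->F, B6->S, B5->F, B7->T, B11->T, B12->T; covered: B1=T, B2=E, B3=F, B4=S, B5=F, B6=S, B7=T, B11=T, B12=T
#2 (h=0, s=3) -> B2->E, B1->T, B4->S, B3->F, B6->S, B5->F, B7->T, B11->T, B12->T; covered: B1=T, B2=E, B3=F, B4=S, B5=F, B6=S, B7=T, B11=T, B12=T
#3 (h=3, s=3) -> B2->E, B1->T, B4->E, B3->T, B6->E, B5->F, B7->F, B9->S, B8->F, B11->T, B12->T; covered: B1=T, B2=E, B3=T, B4=E, B5=F, B6=E, B7=F, B8=F, B9=S, B11=T, B12=T
#4 (h=2, s=1) -> B2->E, B1->T, B4->S, B3->F, B6->S, B5->F, B7->F, B9->S, B8->F, B11->T, B12->T; covered: B1=T, B2=E, B3=F, B4=S, B5=F, B6=S, B7=F, B8=F, B9=S, B11=T, B12=T
#5 (h=0, s=1) -> B2->E, B1->T, B4->S, B3->F, B6->S, B5->F, B7->T, B11->T, B12->T; covered: B1=T, B2=E, B3=F, B4=S, B5=F, B6=S, B7=T, B11=T, B12=T
#6 (h=-2, s=0) -> B2->S, B1->T, B4->S, B3->F, B6->S, B5->F, B7->T, B11->F, B12->F; covered: B1=T, B2=S, B3=F, B4=S, B5=F, B6=S, B7=T, B11=F, B12=F
#7 (h=3, s=1) -> B2->E, B1->T, B4->S, B3->F, B6->S, B5->F, B7->F, B9->S, B8->F, B11->T, B12->T; covered: B1=T, B2=E, B3=F, B4=S, B5=F, B6=S, B7=F, B8=F, B9=S, B11=T, B12=T
#8 (h=4, s=-2) -> B2->E, B1->T, B4->S, B3->F, B6->S, B5->F, B7->F, B9->S, B8->F, B11->T, B12->T; covered: B1=T, B2=E, B3=F, B4=S, B5=F, B6=S, B7=F, B8=F, B9=S, B11=T, B12=T
#9 (h=1, s=-1) -> B2->E, B1->F, B4->S, B3->F, B6->E, B5->T, B7->F, B9->E, B10->E, B8->F, B11->T, B12->T; covered: B1=F, B2=E, B3=F, B4=S, B5=T, B6=E, B7=F, B8=F, B9=E, B10=E, B11=T, B12=T
#10 (h=0, s=-1) -> B2->E, B1->T, B4->S, B3->F, B6->S, B5->F, B7->T, B11->T, B12->T; covered: B1=T, B2=E, B3=F, B4=S, B5=F, B6=S, B7=T, B11=T, B12=T
union over all inputs: B1=T, B1=F, B2=S, B2=E, B3=T, B3=F, B4=S, B4=E, B5=T, B5=F, B6=S, B6=E, B7=T, B7=F, B8=F, B9=S, B9=E, B10=E, B11=T, B11=F, B12=T, B12=F (22 outcomes)
every size-1 subset falls short of the 22 outcomes (best: 12/22)
every size-2 subset falls short of the 22 outcomes (best: 19/22)
the canonical winner is {3, 6, 9}: size 3, full 22-outcome coverage, earliest index list among size-3 covers

Answer: 3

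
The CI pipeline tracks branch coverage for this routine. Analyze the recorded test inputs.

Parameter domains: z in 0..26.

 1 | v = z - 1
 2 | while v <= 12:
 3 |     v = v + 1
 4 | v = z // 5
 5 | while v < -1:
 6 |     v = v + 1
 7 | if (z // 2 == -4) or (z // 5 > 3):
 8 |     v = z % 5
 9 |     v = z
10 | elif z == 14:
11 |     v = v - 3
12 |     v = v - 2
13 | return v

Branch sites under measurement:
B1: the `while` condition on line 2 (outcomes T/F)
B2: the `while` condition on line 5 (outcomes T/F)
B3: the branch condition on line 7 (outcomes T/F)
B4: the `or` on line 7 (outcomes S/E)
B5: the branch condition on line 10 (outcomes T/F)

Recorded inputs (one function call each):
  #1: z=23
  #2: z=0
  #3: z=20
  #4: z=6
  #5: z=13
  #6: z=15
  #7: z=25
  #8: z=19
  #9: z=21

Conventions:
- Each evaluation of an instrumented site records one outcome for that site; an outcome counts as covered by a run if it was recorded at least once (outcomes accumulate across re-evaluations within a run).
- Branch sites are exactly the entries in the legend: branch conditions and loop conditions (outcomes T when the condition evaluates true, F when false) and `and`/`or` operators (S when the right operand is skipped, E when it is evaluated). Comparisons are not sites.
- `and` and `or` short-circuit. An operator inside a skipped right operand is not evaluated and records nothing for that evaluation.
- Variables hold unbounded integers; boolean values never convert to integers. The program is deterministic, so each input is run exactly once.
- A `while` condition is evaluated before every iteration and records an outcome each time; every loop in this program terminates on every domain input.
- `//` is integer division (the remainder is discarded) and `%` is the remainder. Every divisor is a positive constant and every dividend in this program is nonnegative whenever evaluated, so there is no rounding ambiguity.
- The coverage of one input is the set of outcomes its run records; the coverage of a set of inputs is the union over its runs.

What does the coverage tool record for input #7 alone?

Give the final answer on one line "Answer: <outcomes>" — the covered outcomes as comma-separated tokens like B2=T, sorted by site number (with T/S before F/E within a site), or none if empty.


Event log for input #7 (z=25):
  B1->F, B2->F, B4->E, B3->T
collecting distinct outcomes: B1=F, B2=F, B3=T, B4=E
Answer: B1=F, B2=F, B3=T, B4=E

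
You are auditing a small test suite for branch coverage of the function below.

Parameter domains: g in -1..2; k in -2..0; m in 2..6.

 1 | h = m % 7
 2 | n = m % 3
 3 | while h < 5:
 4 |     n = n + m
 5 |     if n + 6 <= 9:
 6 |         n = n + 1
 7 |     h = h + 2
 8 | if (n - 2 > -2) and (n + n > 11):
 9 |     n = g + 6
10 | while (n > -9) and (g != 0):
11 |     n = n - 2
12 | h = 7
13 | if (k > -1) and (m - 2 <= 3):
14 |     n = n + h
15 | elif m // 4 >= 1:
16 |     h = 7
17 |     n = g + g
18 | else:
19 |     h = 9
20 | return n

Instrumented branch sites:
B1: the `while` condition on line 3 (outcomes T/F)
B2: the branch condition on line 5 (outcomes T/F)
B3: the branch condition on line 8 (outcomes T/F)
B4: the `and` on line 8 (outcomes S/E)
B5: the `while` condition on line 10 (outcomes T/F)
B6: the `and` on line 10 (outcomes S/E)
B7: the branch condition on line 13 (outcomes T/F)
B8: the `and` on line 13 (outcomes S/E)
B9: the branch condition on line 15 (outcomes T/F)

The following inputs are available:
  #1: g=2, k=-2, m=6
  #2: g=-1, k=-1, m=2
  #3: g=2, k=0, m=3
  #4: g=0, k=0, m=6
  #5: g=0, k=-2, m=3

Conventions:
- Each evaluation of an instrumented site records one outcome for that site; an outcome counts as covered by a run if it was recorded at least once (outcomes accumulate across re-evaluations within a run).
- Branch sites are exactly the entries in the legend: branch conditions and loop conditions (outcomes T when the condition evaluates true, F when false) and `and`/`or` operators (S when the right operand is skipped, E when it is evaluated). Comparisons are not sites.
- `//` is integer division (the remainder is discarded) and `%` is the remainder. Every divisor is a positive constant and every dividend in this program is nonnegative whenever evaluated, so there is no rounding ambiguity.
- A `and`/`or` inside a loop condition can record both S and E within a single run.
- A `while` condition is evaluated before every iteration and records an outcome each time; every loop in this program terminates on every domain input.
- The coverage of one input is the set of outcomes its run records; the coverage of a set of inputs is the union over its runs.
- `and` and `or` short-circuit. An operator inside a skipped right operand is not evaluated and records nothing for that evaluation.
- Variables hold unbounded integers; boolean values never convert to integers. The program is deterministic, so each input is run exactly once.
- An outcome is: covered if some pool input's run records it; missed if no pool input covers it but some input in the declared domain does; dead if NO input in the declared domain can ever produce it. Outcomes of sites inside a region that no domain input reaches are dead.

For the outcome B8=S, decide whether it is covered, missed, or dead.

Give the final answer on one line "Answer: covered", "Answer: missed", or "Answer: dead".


B8=S is recorded by pool input(s) 1, 2, 5 -> covered
Answer: covered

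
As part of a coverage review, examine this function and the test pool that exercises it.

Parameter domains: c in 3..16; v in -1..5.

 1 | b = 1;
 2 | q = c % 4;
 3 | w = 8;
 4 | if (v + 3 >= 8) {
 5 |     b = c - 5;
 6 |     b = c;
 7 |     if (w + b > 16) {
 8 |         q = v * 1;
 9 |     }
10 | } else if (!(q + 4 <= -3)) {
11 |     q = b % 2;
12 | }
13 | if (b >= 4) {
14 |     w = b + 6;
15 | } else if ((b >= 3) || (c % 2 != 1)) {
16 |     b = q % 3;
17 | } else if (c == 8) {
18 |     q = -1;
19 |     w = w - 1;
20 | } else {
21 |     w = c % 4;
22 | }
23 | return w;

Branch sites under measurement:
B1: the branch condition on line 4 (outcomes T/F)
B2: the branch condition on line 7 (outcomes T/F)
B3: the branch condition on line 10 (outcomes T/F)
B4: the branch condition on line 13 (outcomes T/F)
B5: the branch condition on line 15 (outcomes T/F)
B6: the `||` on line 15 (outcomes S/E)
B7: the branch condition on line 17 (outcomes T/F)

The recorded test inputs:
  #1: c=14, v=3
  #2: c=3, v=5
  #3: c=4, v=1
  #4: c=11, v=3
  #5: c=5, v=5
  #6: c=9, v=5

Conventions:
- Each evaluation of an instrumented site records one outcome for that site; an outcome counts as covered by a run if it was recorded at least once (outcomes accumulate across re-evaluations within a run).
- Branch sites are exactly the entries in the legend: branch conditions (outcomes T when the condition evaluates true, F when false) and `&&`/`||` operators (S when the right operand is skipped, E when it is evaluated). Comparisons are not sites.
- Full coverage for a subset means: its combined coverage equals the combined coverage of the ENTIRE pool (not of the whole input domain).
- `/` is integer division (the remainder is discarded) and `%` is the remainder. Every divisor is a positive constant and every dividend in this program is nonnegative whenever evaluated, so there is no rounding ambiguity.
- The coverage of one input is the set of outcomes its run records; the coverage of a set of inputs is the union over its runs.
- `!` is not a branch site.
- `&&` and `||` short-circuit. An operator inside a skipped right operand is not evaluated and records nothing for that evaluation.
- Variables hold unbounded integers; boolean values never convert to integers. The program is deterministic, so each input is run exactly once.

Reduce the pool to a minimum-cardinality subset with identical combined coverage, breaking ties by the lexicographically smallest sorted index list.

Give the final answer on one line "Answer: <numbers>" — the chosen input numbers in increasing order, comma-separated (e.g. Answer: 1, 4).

run #1 (c=14, v=3) runs B1->F, B3->T, B4->F, B6->E, B5->T; records B1=F, B3=T, B4=F, B5=T, B6=E
run #2 (c=3, v=5) runs B1->T, B2->F, B4->F, B6->S, B5->T; records B1=T, B2=F, B4=F, B5=T, B6=S
run #3 (c=4, v=1) runs B1->F, B3->T, B4->F, B6->E, B5->T; records B1=F, B3=T, B4=F, B5=T, B6=E
run #4 (c=11, v=3) runs B1->F, B3->T, B4->F, B6->E, B5->F, B7->F; records B1=F, B3=T, B4=F, B5=F, B6=E, B7=F
run #5 (c=5, v=5) runs B1->T, B2->F, B4->T; records B1=T, B2=F, B4=T
run #6 (c=9, v=5) runs B1->T, B2->T, B4->T; records B1=T, B2=T, B4=T
union over all inputs: B1=T, B1=F, B2=T, B2=F, B3=T, B4=T, B4=F, B5=T, B5=F, B6=S, B6=E, B7=F (12 outcomes)
size 1 is not enough: best union over all size-1 subsets is 6/12
size 2 is not enough: best union over all size-2 subsets is 10/12
inputs {2, 4, 6} (size 3) cover everything; no size-3 subset with a lexicographically smaller index list covers all 12

Answer: 2, 4, 6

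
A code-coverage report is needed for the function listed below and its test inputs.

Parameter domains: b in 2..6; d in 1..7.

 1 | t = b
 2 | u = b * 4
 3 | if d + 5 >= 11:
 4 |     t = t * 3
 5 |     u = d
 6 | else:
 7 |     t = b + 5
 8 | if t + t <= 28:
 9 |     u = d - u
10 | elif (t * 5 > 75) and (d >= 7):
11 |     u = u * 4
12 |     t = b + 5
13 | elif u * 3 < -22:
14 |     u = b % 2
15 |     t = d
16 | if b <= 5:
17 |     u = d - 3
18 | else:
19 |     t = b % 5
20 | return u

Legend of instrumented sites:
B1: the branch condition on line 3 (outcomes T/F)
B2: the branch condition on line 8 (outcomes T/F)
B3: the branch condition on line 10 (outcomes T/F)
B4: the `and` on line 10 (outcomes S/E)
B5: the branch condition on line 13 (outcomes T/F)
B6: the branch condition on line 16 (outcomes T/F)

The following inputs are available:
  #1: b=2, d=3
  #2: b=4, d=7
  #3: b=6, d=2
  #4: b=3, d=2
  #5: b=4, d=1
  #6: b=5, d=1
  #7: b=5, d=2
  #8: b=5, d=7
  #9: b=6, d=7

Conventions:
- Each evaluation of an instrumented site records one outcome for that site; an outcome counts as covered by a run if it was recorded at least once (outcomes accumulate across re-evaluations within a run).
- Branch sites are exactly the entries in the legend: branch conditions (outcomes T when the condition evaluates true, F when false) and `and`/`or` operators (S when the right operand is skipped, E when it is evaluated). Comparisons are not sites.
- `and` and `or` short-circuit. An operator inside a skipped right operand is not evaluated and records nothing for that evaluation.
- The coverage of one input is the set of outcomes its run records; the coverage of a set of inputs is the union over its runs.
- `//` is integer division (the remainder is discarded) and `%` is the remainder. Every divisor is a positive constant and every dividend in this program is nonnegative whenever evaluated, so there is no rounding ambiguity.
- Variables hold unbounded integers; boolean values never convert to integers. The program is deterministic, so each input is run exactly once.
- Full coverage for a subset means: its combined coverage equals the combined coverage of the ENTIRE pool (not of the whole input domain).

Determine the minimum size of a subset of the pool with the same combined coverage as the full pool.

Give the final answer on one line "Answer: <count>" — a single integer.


input #1 (b=2, d=3): events B1->F, B2->T, B6->T; covers B1=F, B2=T, B6=T
input #2 (b=4, d=7): events B1->T, B2->T, B6->T; covers B1=T, B2=T, B6=T
input #3 (b=6, d=2): events B1->F, B2->T, B6->F; covers B1=F, B2=T, B6=F
input #4 (b=3, d=2): events B1->F, B2->T, B6->T; covers B1=F, B2=T, B6=T
input #5 (b=4, d=1): events B1->F, B2->T, B6->T; covers B1=F, B2=T, B6=T
input #6 (b=5, d=1): events B1->F, B2->T, B6->T; covers B1=F, B2=T, B6=T
input #7 (b=5, d=2): events B1->F, B2->T, B6->T; covers B1=F, B2=T, B6=T
input #8 (b=5, d=7): events B1->T, B2->F, B4->S, B3->F, B5->F, B6->T; covers B1=T, B2=F, B3=F, B4=S, B5=F, B6=T
input #9 (b=6, d=7): events B1->T, B2->F, B4->E, B3->T, B6->F; covers B1=T, B2=F, B3=T, B4=E, B6=F
union over all inputs: B1=T, B1=F, B2=T, B2=F, B3=T, B3=F, B4=S, B4=E, B5=F, B6=T, B6=F (11 outcomes)
every size-1 subset falls short of the 11 outcomes (best: 6/11)
every size-2 subset falls short of the 11 outcomes (best: 9/11)
at size 3, {1, 8, 9} reaches all 11 outcomes; every lexicographically earlier size-3 subset fails
Answer: 3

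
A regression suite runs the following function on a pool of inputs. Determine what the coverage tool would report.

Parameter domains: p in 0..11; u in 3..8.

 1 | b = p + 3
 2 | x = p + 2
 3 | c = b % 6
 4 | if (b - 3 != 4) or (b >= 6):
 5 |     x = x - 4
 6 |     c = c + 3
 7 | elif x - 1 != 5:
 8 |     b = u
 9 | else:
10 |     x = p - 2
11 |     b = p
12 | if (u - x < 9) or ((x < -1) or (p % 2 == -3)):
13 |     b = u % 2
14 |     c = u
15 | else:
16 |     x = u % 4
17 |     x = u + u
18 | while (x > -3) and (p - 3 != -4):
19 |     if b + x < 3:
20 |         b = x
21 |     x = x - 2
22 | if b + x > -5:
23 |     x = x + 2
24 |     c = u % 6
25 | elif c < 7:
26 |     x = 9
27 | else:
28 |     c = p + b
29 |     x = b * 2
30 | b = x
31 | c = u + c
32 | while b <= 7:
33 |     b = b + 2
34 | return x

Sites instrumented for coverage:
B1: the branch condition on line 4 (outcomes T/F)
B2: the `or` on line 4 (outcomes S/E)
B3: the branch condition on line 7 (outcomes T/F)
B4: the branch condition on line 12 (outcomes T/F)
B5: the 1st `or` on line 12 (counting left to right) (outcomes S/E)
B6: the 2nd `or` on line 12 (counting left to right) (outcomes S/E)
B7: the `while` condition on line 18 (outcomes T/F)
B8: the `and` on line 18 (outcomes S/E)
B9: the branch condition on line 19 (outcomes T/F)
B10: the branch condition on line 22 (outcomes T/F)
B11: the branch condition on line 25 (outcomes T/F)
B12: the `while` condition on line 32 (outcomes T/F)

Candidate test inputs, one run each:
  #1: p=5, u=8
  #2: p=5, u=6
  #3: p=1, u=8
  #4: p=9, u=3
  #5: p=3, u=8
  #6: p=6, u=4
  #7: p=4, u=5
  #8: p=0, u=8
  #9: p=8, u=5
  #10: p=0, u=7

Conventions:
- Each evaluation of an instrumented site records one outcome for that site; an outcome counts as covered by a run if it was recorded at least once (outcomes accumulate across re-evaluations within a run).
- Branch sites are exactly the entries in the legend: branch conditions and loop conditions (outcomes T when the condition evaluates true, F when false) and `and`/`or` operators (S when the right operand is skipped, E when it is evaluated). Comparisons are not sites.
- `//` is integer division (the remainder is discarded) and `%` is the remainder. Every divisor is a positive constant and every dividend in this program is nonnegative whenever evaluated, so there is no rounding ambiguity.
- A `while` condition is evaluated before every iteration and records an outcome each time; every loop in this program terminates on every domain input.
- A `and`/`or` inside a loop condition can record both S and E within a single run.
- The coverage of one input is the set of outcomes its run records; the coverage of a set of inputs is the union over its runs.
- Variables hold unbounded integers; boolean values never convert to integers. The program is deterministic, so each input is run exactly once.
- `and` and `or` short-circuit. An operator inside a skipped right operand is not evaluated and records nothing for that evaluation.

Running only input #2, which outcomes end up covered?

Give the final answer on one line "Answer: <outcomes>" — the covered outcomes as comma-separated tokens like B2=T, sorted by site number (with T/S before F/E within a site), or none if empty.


Event log for input #2 (p=5, u=6):
  B2->S, B1->T, B5->S, B4->T, B8->E, B7->T, B9->F, B8->E, B7->T, B9->T
  B8->E, B7->T, B9->T, B8->S, B7->F, B10->T, B12->T, B12->T, B12->T, B12->T
  B12->T, B12->F
distinct outcomes covered: B1=T, B2=S, B4=T, B5=S, B7=T, B7=F, B8=S, B8=E, B9=T, B9=F, B10=T, B12=T, B12=F
Answer: B1=T, B2=S, B4=T, B5=S, B7=T, B7=F, B8=S, B8=E, B9=T, B9=F, B10=T, B12=T, B12=F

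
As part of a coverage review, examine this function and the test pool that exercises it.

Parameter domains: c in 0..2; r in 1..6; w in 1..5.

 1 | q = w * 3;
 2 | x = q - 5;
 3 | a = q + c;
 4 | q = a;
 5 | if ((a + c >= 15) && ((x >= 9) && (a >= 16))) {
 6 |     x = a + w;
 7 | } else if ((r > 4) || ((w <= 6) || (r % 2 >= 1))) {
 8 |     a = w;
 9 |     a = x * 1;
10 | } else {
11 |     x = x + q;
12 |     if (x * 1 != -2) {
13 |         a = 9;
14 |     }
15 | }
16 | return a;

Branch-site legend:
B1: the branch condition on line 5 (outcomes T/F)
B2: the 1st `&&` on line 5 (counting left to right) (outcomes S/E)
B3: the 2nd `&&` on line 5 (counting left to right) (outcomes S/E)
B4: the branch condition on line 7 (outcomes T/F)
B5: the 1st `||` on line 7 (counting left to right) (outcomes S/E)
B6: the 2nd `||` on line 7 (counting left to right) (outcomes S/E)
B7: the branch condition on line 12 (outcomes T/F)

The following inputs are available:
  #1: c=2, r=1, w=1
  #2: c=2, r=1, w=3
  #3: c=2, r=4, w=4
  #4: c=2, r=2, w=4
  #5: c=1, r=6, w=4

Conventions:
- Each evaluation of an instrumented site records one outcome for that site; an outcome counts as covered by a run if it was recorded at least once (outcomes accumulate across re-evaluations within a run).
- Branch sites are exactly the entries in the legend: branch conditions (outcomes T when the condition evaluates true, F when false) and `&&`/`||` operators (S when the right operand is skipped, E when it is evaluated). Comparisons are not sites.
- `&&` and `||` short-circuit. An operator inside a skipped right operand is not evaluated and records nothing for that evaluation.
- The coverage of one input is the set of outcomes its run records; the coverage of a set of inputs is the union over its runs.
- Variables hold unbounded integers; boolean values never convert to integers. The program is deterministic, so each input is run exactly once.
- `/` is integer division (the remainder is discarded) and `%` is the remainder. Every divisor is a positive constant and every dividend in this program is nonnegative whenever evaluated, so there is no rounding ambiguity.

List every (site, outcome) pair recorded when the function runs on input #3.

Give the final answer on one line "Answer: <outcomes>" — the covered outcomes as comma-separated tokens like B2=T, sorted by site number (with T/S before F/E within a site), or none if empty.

Tracing the run of input #3 (c=2, r=4, w=4):
  B2->E, B3->S, B1->F, B5->E, B6->S, B4->T
deduplicating events, the covered set is: B1=F, B2=E, B3=S, B4=T, B5=E, B6=S

Answer: B1=F, B2=E, B3=S, B4=T, B5=E, B6=S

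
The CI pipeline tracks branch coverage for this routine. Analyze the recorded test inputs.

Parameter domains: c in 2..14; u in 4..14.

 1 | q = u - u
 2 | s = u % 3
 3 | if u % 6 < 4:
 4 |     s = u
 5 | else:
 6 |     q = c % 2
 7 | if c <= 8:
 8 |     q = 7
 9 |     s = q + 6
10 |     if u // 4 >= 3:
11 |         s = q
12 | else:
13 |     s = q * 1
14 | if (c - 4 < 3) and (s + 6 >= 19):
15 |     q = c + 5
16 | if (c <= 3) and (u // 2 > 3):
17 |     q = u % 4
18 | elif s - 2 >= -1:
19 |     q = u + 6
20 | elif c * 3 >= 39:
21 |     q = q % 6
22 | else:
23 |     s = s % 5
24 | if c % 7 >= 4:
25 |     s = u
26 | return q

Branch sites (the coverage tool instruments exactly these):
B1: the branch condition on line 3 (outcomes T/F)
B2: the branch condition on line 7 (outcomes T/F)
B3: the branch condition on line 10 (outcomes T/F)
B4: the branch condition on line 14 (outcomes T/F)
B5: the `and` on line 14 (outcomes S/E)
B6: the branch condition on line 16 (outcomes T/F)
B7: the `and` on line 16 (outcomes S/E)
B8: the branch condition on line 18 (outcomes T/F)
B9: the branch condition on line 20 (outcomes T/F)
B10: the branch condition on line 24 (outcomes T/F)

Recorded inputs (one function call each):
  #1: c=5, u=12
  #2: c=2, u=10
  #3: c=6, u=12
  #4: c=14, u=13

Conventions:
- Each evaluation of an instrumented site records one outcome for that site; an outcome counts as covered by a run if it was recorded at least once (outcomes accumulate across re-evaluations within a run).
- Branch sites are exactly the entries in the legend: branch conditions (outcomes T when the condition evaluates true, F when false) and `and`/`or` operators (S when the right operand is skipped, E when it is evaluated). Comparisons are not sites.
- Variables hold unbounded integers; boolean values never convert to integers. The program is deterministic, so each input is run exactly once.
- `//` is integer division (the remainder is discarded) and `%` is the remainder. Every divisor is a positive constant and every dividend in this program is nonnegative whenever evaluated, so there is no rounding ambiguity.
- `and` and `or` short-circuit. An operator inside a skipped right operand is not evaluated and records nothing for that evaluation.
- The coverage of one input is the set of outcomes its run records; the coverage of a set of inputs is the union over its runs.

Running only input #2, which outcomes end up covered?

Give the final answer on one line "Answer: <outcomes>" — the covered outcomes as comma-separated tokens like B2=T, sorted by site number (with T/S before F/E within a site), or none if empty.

Running input #2 (c=2, u=10), event by event:
  B1->F, B2->T, B3->F, B5->E, B4->T, B7->E, B6->T, B10->F
collecting distinct outcomes: B1=F, B2=T, B3=F, B4=T, B5=E, B6=T, B7=E, B10=F

Answer: B1=F, B2=T, B3=F, B4=T, B5=E, B6=T, B7=E, B10=F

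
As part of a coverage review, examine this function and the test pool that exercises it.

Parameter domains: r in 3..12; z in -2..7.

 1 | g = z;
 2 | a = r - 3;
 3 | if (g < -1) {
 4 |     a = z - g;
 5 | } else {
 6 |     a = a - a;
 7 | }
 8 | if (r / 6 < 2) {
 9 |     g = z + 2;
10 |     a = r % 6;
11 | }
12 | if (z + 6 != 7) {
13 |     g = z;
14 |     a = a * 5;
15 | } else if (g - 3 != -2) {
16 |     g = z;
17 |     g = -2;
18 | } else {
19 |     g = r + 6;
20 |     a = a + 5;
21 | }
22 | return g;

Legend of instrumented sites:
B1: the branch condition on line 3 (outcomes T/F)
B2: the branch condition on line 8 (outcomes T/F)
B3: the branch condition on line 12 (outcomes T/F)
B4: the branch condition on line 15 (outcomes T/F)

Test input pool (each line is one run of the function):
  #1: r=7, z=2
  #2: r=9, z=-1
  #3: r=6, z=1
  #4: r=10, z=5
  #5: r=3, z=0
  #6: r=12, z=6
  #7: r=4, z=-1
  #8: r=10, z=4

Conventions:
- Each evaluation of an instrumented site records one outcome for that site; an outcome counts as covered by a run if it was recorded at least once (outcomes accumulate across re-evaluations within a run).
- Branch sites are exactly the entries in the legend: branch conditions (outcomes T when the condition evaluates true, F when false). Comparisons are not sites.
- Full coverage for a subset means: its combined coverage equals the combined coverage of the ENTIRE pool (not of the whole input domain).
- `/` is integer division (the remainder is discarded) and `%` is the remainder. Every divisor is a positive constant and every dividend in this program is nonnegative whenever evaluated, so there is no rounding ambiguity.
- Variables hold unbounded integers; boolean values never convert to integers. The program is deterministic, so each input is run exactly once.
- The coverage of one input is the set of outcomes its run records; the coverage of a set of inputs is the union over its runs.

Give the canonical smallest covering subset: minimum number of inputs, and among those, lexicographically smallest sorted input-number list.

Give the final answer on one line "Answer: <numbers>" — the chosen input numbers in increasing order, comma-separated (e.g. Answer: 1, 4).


input #1 (r=7, z=2): covers B1=F, B2=T, B3=T
input #2 (r=9, z=-1): covers B1=F, B2=T, B3=T
input #3 (r=6, z=1): covers B1=F, B2=T, B3=F, B4=T
input #4 (r=10, z=5): covers B1=F, B2=T, B3=T
input #5 (r=3, z=0): covers B1=F, B2=T, B3=T
input #6 (r=12, z=6): covers B1=F, B2=F, B3=T
input #7 (r=4, z=-1): covers B1=F, B2=T, B3=T
input #8 (r=10, z=4): covers B1=F, B2=T, B3=T
pool-wide coverage (6 outcomes): B1=F, B2=T, B2=F, B3=T, B3=F, B4=T
size 1 is not enough: best union over all size-1 subsets is 4/6
inputs {3, 6} (size 2) cover everything; no size-2 subset with a lexicographically smaller index list covers all 6
Answer: 3, 6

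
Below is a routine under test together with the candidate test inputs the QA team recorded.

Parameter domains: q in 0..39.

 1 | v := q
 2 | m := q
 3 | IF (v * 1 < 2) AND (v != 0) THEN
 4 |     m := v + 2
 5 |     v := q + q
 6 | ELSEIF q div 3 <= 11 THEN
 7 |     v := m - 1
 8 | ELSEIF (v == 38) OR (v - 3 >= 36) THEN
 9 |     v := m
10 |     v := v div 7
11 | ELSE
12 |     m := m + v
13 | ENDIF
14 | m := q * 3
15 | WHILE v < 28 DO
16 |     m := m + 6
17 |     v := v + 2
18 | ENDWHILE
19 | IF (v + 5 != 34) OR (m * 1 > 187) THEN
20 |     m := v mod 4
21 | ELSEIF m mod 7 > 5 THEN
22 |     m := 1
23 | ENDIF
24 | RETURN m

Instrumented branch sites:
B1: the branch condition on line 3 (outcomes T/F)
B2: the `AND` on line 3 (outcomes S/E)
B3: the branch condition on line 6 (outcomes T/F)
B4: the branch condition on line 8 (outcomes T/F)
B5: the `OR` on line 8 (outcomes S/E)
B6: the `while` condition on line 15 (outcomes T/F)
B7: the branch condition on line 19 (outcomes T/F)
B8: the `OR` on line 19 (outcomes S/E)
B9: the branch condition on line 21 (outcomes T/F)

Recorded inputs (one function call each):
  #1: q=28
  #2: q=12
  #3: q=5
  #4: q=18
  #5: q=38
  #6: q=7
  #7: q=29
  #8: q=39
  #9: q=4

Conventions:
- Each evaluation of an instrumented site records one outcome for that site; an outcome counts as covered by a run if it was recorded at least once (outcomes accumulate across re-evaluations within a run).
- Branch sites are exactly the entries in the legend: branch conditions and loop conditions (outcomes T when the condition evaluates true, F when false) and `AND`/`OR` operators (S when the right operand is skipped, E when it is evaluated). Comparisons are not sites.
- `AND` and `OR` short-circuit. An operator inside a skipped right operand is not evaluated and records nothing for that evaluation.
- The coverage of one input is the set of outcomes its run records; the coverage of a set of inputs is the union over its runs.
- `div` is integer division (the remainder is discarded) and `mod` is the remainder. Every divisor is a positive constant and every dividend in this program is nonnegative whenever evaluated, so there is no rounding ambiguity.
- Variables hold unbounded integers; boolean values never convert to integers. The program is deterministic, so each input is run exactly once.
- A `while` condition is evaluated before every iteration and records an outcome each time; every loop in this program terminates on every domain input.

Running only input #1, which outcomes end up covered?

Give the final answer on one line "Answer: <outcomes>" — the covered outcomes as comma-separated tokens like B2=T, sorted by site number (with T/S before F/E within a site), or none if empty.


Event log for input #1 (q=28):
  B2->S, B1->F, B3->T, B6->T, B6->F, B8->E, B7->F, B9->T
distinct outcomes covered: B1=F, B2=S, B3=T, B6=T, B6=F, B7=F, B8=E, B9=T
Answer: B1=F, B2=S, B3=T, B6=T, B6=F, B7=F, B8=E, B9=T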